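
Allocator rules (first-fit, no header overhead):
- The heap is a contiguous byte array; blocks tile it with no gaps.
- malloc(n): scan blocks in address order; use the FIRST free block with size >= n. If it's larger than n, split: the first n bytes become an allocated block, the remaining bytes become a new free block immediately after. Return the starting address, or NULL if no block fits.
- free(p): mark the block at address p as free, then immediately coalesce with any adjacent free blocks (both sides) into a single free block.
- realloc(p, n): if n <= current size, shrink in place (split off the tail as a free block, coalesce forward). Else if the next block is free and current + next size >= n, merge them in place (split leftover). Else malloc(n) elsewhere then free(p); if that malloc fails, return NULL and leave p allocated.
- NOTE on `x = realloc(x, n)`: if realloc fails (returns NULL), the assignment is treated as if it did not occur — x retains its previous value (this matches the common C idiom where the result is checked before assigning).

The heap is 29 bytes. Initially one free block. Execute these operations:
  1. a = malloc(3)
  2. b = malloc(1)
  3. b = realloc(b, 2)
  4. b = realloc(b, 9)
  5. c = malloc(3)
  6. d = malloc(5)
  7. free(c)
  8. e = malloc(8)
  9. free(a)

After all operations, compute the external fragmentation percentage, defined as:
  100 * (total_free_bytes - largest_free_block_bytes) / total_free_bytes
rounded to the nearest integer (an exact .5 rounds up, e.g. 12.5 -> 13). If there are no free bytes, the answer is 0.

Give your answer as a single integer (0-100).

Answer: 57

Derivation:
Op 1: a = malloc(3) -> a = 0; heap: [0-2 ALLOC][3-28 FREE]
Op 2: b = malloc(1) -> b = 3; heap: [0-2 ALLOC][3-3 ALLOC][4-28 FREE]
Op 3: b = realloc(b, 2) -> b = 3; heap: [0-2 ALLOC][3-4 ALLOC][5-28 FREE]
Op 4: b = realloc(b, 9) -> b = 3; heap: [0-2 ALLOC][3-11 ALLOC][12-28 FREE]
Op 5: c = malloc(3) -> c = 12; heap: [0-2 ALLOC][3-11 ALLOC][12-14 ALLOC][15-28 FREE]
Op 6: d = malloc(5) -> d = 15; heap: [0-2 ALLOC][3-11 ALLOC][12-14 ALLOC][15-19 ALLOC][20-28 FREE]
Op 7: free(c) -> (freed c); heap: [0-2 ALLOC][3-11 ALLOC][12-14 FREE][15-19 ALLOC][20-28 FREE]
Op 8: e = malloc(8) -> e = 20; heap: [0-2 ALLOC][3-11 ALLOC][12-14 FREE][15-19 ALLOC][20-27 ALLOC][28-28 FREE]
Op 9: free(a) -> (freed a); heap: [0-2 FREE][3-11 ALLOC][12-14 FREE][15-19 ALLOC][20-27 ALLOC][28-28 FREE]
Free blocks: [3 3 1] total_free=7 largest=3 -> 100*(7-3)/7 = 400/7 ≈ 57.143 -> rounds to 57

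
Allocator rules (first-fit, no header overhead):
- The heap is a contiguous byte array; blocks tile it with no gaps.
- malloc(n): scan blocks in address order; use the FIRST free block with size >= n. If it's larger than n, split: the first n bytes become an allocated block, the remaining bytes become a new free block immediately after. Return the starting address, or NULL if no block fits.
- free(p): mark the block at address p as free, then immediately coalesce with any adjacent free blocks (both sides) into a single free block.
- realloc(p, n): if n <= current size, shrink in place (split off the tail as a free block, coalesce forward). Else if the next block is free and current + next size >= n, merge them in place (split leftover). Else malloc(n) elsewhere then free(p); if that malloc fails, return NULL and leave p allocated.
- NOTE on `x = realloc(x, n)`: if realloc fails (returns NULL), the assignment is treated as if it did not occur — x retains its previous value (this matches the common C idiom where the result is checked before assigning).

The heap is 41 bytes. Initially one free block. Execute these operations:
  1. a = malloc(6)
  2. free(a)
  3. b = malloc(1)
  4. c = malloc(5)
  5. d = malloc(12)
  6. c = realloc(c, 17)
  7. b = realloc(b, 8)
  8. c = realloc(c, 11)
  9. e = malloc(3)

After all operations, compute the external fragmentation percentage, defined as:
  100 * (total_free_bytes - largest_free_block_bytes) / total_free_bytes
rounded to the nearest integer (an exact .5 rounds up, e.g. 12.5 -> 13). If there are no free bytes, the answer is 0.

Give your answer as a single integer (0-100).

Op 1: a = malloc(6) -> a = 0; heap: [0-5 ALLOC][6-40 FREE]
Op 2: free(a) -> (freed a); heap: [0-40 FREE]
Op 3: b = malloc(1) -> b = 0; heap: [0-0 ALLOC][1-40 FREE]
Op 4: c = malloc(5) -> c = 1; heap: [0-0 ALLOC][1-5 ALLOC][6-40 FREE]
Op 5: d = malloc(12) -> d = 6; heap: [0-0 ALLOC][1-5 ALLOC][6-17 ALLOC][18-40 FREE]
Op 6: c = realloc(c, 17) -> c = 18; heap: [0-0 ALLOC][1-5 FREE][6-17 ALLOC][18-34 ALLOC][35-40 FREE]
Op 7: b = realloc(b, 8) -> NULL (b unchanged); heap: [0-0 ALLOC][1-5 FREE][6-17 ALLOC][18-34 ALLOC][35-40 FREE]
Op 8: c = realloc(c, 11) -> c = 18; heap: [0-0 ALLOC][1-5 FREE][6-17 ALLOC][18-28 ALLOC][29-40 FREE]
Op 9: e = malloc(3) -> e = 1; heap: [0-0 ALLOC][1-3 ALLOC][4-5 FREE][6-17 ALLOC][18-28 ALLOC][29-40 FREE]
Free blocks: [2 12] total_free=14 largest=12 -> 100*(14-12)/14 = 200/14 ≈ 14.286 -> rounds to 14

Answer: 14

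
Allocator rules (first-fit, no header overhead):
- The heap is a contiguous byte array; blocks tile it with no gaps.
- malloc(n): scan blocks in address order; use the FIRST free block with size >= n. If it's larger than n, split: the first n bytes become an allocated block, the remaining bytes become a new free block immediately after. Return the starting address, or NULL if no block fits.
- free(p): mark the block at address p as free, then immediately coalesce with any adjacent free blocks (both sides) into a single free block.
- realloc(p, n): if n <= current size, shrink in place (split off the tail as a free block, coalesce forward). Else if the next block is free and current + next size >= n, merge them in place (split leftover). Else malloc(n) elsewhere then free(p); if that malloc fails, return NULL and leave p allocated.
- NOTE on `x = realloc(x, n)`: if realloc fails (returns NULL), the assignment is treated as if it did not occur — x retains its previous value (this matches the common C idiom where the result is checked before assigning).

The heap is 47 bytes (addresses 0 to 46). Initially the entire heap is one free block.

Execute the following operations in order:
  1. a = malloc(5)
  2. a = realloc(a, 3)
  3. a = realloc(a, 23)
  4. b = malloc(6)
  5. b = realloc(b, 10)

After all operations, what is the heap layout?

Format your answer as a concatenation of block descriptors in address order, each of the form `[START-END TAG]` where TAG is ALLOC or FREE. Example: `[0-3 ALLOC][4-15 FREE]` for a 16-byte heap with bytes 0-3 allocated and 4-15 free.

Op 1: a = malloc(5) -> a = 0; heap: [0-4 ALLOC][5-46 FREE]
Op 2: a = realloc(a, 3) -> a = 0; heap: [0-2 ALLOC][3-46 FREE]
Op 3: a = realloc(a, 23) -> a = 0; heap: [0-22 ALLOC][23-46 FREE]
Op 4: b = malloc(6) -> b = 23; heap: [0-22 ALLOC][23-28 ALLOC][29-46 FREE]
Op 5: b = realloc(b, 10) -> b = 23; heap: [0-22 ALLOC][23-32 ALLOC][33-46 FREE]

Answer: [0-22 ALLOC][23-32 ALLOC][33-46 FREE]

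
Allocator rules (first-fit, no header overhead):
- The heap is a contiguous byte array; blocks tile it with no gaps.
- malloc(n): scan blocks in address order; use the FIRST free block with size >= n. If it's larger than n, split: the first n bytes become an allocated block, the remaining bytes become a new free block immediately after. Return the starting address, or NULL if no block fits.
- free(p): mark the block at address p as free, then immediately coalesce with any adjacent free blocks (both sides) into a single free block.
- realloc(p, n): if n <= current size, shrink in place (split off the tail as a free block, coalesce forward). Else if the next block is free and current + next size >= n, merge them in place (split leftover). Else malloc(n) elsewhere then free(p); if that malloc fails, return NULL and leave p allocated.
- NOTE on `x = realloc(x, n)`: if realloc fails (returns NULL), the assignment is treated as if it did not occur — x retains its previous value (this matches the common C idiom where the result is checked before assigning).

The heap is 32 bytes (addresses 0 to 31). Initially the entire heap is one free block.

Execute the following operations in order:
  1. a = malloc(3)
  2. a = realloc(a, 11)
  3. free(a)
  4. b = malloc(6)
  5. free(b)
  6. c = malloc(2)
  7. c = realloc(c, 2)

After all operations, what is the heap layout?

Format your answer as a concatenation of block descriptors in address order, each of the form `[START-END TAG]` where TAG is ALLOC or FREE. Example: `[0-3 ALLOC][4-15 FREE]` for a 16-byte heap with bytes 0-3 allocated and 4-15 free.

Op 1: a = malloc(3) -> a = 0; heap: [0-2 ALLOC][3-31 FREE]
Op 2: a = realloc(a, 11) -> a = 0; heap: [0-10 ALLOC][11-31 FREE]
Op 3: free(a) -> (freed a); heap: [0-31 FREE]
Op 4: b = malloc(6) -> b = 0; heap: [0-5 ALLOC][6-31 FREE]
Op 5: free(b) -> (freed b); heap: [0-31 FREE]
Op 6: c = malloc(2) -> c = 0; heap: [0-1 ALLOC][2-31 FREE]
Op 7: c = realloc(c, 2) -> c = 0; heap: [0-1 ALLOC][2-31 FREE]

Answer: [0-1 ALLOC][2-31 FREE]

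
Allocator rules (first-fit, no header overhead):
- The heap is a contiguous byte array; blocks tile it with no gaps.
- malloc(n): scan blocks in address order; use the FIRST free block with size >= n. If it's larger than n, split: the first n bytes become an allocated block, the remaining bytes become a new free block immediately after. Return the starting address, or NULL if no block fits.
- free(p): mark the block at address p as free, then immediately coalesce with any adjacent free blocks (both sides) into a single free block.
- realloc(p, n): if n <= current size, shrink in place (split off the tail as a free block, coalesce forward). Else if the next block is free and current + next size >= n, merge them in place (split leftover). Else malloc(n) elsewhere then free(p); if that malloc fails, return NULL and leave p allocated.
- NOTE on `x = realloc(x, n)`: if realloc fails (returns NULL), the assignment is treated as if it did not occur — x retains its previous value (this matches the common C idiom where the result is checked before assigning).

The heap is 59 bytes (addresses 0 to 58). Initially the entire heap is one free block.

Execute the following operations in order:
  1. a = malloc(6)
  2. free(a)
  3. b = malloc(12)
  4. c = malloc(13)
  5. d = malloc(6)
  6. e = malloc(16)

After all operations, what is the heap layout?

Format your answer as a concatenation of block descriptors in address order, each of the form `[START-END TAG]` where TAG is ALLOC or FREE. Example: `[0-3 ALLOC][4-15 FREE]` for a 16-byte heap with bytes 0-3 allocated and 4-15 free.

Op 1: a = malloc(6) -> a = 0; heap: [0-5 ALLOC][6-58 FREE]
Op 2: free(a) -> (freed a); heap: [0-58 FREE]
Op 3: b = malloc(12) -> b = 0; heap: [0-11 ALLOC][12-58 FREE]
Op 4: c = malloc(13) -> c = 12; heap: [0-11 ALLOC][12-24 ALLOC][25-58 FREE]
Op 5: d = malloc(6) -> d = 25; heap: [0-11 ALLOC][12-24 ALLOC][25-30 ALLOC][31-58 FREE]
Op 6: e = malloc(16) -> e = 31; heap: [0-11 ALLOC][12-24 ALLOC][25-30 ALLOC][31-46 ALLOC][47-58 FREE]

Answer: [0-11 ALLOC][12-24 ALLOC][25-30 ALLOC][31-46 ALLOC][47-58 FREE]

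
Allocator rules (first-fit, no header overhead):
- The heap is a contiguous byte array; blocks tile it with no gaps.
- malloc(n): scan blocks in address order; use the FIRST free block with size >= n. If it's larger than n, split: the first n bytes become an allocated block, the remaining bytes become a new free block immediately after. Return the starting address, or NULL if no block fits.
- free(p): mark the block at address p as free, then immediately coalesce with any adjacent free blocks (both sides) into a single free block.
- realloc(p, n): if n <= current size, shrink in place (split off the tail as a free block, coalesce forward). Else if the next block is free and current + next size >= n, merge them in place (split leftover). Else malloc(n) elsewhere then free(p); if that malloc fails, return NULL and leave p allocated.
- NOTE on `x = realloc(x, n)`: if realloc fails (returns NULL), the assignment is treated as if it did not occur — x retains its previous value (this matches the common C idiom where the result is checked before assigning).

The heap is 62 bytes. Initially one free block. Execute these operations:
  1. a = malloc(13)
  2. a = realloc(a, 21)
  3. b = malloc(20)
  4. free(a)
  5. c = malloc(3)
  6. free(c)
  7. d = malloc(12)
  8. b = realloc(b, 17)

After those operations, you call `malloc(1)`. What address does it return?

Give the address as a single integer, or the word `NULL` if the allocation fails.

Op 1: a = malloc(13) -> a = 0; heap: [0-12 ALLOC][13-61 FREE]
Op 2: a = realloc(a, 21) -> a = 0; heap: [0-20 ALLOC][21-61 FREE]
Op 3: b = malloc(20) -> b = 21; heap: [0-20 ALLOC][21-40 ALLOC][41-61 FREE]
Op 4: free(a) -> (freed a); heap: [0-20 FREE][21-40 ALLOC][41-61 FREE]
Op 5: c = malloc(3) -> c = 0; heap: [0-2 ALLOC][3-20 FREE][21-40 ALLOC][41-61 FREE]
Op 6: free(c) -> (freed c); heap: [0-20 FREE][21-40 ALLOC][41-61 FREE]
Op 7: d = malloc(12) -> d = 0; heap: [0-11 ALLOC][12-20 FREE][21-40 ALLOC][41-61 FREE]
Op 8: b = realloc(b, 17) -> b = 21; heap: [0-11 ALLOC][12-20 FREE][21-37 ALLOC][38-61 FREE]
malloc(1): first-fit scan over [0-11 ALLOC][12-20 FREE][21-37 ALLOC][38-61 FREE] -> 12

Answer: 12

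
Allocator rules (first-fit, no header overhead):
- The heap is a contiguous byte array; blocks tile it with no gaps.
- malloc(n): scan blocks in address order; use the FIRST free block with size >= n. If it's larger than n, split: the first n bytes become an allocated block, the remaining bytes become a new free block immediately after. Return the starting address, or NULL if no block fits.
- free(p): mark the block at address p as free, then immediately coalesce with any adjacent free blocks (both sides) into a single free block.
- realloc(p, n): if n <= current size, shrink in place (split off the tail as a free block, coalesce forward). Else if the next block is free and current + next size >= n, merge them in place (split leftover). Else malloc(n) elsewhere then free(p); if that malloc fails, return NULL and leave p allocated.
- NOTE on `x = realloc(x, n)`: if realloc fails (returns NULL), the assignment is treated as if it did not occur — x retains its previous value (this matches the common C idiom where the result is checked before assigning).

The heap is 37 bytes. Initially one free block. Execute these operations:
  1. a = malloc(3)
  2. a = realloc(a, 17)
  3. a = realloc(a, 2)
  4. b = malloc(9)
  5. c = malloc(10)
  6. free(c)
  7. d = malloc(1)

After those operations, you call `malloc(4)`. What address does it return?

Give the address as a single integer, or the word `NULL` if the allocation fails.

Answer: 12

Derivation:
Op 1: a = malloc(3) -> a = 0; heap: [0-2 ALLOC][3-36 FREE]
Op 2: a = realloc(a, 17) -> a = 0; heap: [0-16 ALLOC][17-36 FREE]
Op 3: a = realloc(a, 2) -> a = 0; heap: [0-1 ALLOC][2-36 FREE]
Op 4: b = malloc(9) -> b = 2; heap: [0-1 ALLOC][2-10 ALLOC][11-36 FREE]
Op 5: c = malloc(10) -> c = 11; heap: [0-1 ALLOC][2-10 ALLOC][11-20 ALLOC][21-36 FREE]
Op 6: free(c) -> (freed c); heap: [0-1 ALLOC][2-10 ALLOC][11-36 FREE]
Op 7: d = malloc(1) -> d = 11; heap: [0-1 ALLOC][2-10 ALLOC][11-11 ALLOC][12-36 FREE]
malloc(4): first-fit scan over [0-1 ALLOC][2-10 ALLOC][11-11 ALLOC][12-36 FREE] -> 12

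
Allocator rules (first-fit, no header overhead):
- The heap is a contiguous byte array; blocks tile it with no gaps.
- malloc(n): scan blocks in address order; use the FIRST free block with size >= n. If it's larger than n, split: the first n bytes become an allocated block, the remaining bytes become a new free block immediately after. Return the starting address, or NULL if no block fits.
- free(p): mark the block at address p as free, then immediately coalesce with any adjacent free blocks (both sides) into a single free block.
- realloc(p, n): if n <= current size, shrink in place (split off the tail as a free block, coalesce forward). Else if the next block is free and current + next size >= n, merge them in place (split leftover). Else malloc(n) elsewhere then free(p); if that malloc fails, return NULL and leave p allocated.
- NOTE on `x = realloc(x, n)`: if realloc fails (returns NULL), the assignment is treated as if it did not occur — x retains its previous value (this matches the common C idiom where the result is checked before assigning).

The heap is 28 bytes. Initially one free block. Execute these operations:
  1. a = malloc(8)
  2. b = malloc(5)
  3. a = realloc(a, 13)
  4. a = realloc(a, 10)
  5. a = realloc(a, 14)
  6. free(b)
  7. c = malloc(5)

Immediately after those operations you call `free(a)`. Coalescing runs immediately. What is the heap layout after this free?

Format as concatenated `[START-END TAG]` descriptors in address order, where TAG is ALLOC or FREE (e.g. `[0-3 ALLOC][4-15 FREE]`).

Answer: [0-4 ALLOC][5-27 FREE]

Derivation:
Op 1: a = malloc(8) -> a = 0; heap: [0-7 ALLOC][8-27 FREE]
Op 2: b = malloc(5) -> b = 8; heap: [0-7 ALLOC][8-12 ALLOC][13-27 FREE]
Op 3: a = realloc(a, 13) -> a = 13; heap: [0-7 FREE][8-12 ALLOC][13-25 ALLOC][26-27 FREE]
Op 4: a = realloc(a, 10) -> a = 13; heap: [0-7 FREE][8-12 ALLOC][13-22 ALLOC][23-27 FREE]
Op 5: a = realloc(a, 14) -> a = 13; heap: [0-7 FREE][8-12 ALLOC][13-26 ALLOC][27-27 FREE]
Op 6: free(b) -> (freed b); heap: [0-12 FREE][13-26 ALLOC][27-27 FREE]
Op 7: c = malloc(5) -> c = 0; heap: [0-4 ALLOC][5-12 FREE][13-26 ALLOC][27-27 FREE]
free(a): a = 13 -> block [13-26 ALLOC]; mark free, coalesce with adjacent free neighbors -> [0-4 ALLOC][5-27 FREE]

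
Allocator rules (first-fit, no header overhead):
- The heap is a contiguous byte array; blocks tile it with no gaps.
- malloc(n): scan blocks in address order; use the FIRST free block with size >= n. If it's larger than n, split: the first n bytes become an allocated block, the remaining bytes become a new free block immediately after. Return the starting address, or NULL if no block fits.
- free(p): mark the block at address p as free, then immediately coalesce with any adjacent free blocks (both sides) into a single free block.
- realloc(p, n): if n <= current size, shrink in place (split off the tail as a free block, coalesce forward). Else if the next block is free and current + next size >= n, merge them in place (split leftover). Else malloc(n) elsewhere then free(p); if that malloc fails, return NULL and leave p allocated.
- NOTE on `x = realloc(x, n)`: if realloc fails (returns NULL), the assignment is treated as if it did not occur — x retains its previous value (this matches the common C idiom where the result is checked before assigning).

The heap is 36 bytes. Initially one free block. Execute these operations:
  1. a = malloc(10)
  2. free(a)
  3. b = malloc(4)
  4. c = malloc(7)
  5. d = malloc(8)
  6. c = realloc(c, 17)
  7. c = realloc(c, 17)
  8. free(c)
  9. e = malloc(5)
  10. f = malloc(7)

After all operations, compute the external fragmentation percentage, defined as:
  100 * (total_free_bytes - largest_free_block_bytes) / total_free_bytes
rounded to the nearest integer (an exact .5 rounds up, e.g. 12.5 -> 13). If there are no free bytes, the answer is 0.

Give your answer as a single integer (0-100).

Answer: 17

Derivation:
Op 1: a = malloc(10) -> a = 0; heap: [0-9 ALLOC][10-35 FREE]
Op 2: free(a) -> (freed a); heap: [0-35 FREE]
Op 3: b = malloc(4) -> b = 0; heap: [0-3 ALLOC][4-35 FREE]
Op 4: c = malloc(7) -> c = 4; heap: [0-3 ALLOC][4-10 ALLOC][11-35 FREE]
Op 5: d = malloc(8) -> d = 11; heap: [0-3 ALLOC][4-10 ALLOC][11-18 ALLOC][19-35 FREE]
Op 6: c = realloc(c, 17) -> c = 19; heap: [0-3 ALLOC][4-10 FREE][11-18 ALLOC][19-35 ALLOC]
Op 7: c = realloc(c, 17) -> c = 19; heap: [0-3 ALLOC][4-10 FREE][11-18 ALLOC][19-35 ALLOC]
Op 8: free(c) -> (freed c); heap: [0-3 ALLOC][4-10 FREE][11-18 ALLOC][19-35 FREE]
Op 9: e = malloc(5) -> e = 4; heap: [0-3 ALLOC][4-8 ALLOC][9-10 FREE][11-18 ALLOC][19-35 FREE]
Op 10: f = malloc(7) -> f = 19; heap: [0-3 ALLOC][4-8 ALLOC][9-10 FREE][11-18 ALLOC][19-25 ALLOC][26-35 FREE]
Free blocks: [2 10] total_free=12 largest=10 -> 100*(12-10)/12 = 200/12 ≈ 16.667 -> rounds to 17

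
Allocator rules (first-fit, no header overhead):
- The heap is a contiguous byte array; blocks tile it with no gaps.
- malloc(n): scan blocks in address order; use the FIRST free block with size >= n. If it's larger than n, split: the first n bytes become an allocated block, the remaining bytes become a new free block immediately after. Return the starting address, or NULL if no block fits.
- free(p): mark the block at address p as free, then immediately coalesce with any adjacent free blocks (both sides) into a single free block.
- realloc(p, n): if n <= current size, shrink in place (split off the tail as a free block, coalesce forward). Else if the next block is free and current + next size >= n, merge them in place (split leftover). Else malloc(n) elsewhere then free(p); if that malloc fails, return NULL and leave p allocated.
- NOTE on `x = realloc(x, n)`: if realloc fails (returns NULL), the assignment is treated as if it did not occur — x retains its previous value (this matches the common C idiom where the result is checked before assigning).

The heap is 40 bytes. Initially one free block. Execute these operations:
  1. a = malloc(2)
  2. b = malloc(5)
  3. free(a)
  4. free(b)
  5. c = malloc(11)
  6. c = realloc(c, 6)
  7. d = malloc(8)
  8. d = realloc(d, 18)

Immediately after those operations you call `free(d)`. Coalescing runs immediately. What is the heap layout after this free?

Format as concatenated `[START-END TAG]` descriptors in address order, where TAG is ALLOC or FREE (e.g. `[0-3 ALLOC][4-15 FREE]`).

Answer: [0-5 ALLOC][6-39 FREE]

Derivation:
Op 1: a = malloc(2) -> a = 0; heap: [0-1 ALLOC][2-39 FREE]
Op 2: b = malloc(5) -> b = 2; heap: [0-1 ALLOC][2-6 ALLOC][7-39 FREE]
Op 3: free(a) -> (freed a); heap: [0-1 FREE][2-6 ALLOC][7-39 FREE]
Op 4: free(b) -> (freed b); heap: [0-39 FREE]
Op 5: c = malloc(11) -> c = 0; heap: [0-10 ALLOC][11-39 FREE]
Op 6: c = realloc(c, 6) -> c = 0; heap: [0-5 ALLOC][6-39 FREE]
Op 7: d = malloc(8) -> d = 6; heap: [0-5 ALLOC][6-13 ALLOC][14-39 FREE]
Op 8: d = realloc(d, 18) -> d = 6; heap: [0-5 ALLOC][6-23 ALLOC][24-39 FREE]
free(d): d = 6 -> block [6-23 ALLOC]; mark free, coalesce with adjacent free neighbors -> [0-5 ALLOC][6-39 FREE]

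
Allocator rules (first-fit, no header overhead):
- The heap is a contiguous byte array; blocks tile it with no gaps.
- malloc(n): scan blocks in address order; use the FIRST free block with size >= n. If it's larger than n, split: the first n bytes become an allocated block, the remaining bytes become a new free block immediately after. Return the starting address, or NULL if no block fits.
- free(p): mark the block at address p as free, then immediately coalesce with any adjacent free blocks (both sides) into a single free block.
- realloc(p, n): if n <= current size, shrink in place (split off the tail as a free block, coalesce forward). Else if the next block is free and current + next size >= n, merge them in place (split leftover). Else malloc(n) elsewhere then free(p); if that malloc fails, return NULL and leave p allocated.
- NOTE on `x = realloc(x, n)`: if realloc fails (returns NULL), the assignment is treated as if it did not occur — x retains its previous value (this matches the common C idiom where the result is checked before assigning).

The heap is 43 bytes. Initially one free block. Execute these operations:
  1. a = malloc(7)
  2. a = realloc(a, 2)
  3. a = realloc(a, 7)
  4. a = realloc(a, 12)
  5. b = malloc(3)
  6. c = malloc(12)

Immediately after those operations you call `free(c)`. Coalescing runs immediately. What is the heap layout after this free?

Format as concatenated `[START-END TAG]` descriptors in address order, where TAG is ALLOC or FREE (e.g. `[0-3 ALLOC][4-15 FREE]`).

Op 1: a = malloc(7) -> a = 0; heap: [0-6 ALLOC][7-42 FREE]
Op 2: a = realloc(a, 2) -> a = 0; heap: [0-1 ALLOC][2-42 FREE]
Op 3: a = realloc(a, 7) -> a = 0; heap: [0-6 ALLOC][7-42 FREE]
Op 4: a = realloc(a, 12) -> a = 0; heap: [0-11 ALLOC][12-42 FREE]
Op 5: b = malloc(3) -> b = 12; heap: [0-11 ALLOC][12-14 ALLOC][15-42 FREE]
Op 6: c = malloc(12) -> c = 15; heap: [0-11 ALLOC][12-14 ALLOC][15-26 ALLOC][27-42 FREE]
free(c): c = 15 -> block [15-26 ALLOC]; mark free, coalesce with adjacent free neighbors -> [0-11 ALLOC][12-14 ALLOC][15-42 FREE]

Answer: [0-11 ALLOC][12-14 ALLOC][15-42 FREE]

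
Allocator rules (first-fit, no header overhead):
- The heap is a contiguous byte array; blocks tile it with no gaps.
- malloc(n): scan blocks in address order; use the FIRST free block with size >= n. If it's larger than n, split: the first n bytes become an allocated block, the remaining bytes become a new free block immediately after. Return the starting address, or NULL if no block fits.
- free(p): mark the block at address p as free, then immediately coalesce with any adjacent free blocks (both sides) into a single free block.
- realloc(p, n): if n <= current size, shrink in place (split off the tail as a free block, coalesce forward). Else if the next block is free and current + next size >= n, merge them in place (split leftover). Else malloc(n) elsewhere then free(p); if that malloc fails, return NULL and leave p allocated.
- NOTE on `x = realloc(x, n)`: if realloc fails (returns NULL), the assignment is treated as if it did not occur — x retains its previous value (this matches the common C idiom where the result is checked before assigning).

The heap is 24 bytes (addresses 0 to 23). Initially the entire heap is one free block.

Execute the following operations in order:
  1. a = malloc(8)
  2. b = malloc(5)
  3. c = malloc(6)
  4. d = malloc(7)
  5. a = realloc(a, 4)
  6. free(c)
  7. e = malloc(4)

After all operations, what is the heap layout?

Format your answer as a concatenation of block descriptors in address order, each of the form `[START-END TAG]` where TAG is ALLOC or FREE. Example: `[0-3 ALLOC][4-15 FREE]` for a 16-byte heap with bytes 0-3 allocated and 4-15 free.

Answer: [0-3 ALLOC][4-7 ALLOC][8-12 ALLOC][13-23 FREE]

Derivation:
Op 1: a = malloc(8) -> a = 0; heap: [0-7 ALLOC][8-23 FREE]
Op 2: b = malloc(5) -> b = 8; heap: [0-7 ALLOC][8-12 ALLOC][13-23 FREE]
Op 3: c = malloc(6) -> c = 13; heap: [0-7 ALLOC][8-12 ALLOC][13-18 ALLOC][19-23 FREE]
Op 4: d = malloc(7) -> d = NULL; heap: [0-7 ALLOC][8-12 ALLOC][13-18 ALLOC][19-23 FREE]
Op 5: a = realloc(a, 4) -> a = 0; heap: [0-3 ALLOC][4-7 FREE][8-12 ALLOC][13-18 ALLOC][19-23 FREE]
Op 6: free(c) -> (freed c); heap: [0-3 ALLOC][4-7 FREE][8-12 ALLOC][13-23 FREE]
Op 7: e = malloc(4) -> e = 4; heap: [0-3 ALLOC][4-7 ALLOC][8-12 ALLOC][13-23 FREE]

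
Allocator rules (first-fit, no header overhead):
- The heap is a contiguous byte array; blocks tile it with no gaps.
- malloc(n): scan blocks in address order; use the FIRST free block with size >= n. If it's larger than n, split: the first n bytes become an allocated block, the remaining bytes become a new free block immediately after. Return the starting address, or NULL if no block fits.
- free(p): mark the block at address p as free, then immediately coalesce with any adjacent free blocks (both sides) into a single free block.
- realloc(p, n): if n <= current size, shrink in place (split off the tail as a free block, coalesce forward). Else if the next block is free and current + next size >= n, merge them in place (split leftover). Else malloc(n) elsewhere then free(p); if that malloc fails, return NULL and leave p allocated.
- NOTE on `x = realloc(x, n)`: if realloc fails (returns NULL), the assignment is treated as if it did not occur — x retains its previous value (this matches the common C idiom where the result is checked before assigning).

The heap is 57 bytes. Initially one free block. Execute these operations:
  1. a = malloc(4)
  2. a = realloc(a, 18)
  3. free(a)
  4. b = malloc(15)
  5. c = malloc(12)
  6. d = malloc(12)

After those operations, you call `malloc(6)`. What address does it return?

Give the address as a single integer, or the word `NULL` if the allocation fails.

Op 1: a = malloc(4) -> a = 0; heap: [0-3 ALLOC][4-56 FREE]
Op 2: a = realloc(a, 18) -> a = 0; heap: [0-17 ALLOC][18-56 FREE]
Op 3: free(a) -> (freed a); heap: [0-56 FREE]
Op 4: b = malloc(15) -> b = 0; heap: [0-14 ALLOC][15-56 FREE]
Op 5: c = malloc(12) -> c = 15; heap: [0-14 ALLOC][15-26 ALLOC][27-56 FREE]
Op 6: d = malloc(12) -> d = 27; heap: [0-14 ALLOC][15-26 ALLOC][27-38 ALLOC][39-56 FREE]
malloc(6): first-fit scan over [0-14 ALLOC][15-26 ALLOC][27-38 ALLOC][39-56 FREE] -> 39

Answer: 39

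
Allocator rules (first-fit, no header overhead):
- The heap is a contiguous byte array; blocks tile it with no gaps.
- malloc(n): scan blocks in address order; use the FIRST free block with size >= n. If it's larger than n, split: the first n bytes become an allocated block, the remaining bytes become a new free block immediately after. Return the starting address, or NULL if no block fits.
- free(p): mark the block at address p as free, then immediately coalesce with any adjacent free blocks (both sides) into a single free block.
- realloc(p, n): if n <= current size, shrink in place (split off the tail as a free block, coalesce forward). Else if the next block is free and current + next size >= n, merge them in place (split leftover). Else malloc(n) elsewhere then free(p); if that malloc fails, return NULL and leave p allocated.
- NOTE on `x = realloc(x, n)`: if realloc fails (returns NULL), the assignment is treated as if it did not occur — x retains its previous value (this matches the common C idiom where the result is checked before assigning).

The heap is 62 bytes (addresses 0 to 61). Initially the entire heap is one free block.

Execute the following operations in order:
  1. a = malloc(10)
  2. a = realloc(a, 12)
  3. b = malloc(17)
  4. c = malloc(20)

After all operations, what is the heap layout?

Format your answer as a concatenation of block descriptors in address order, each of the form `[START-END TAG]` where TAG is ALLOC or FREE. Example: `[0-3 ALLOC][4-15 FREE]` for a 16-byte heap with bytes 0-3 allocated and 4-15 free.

Op 1: a = malloc(10) -> a = 0; heap: [0-9 ALLOC][10-61 FREE]
Op 2: a = realloc(a, 12) -> a = 0; heap: [0-11 ALLOC][12-61 FREE]
Op 3: b = malloc(17) -> b = 12; heap: [0-11 ALLOC][12-28 ALLOC][29-61 FREE]
Op 4: c = malloc(20) -> c = 29; heap: [0-11 ALLOC][12-28 ALLOC][29-48 ALLOC][49-61 FREE]

Answer: [0-11 ALLOC][12-28 ALLOC][29-48 ALLOC][49-61 FREE]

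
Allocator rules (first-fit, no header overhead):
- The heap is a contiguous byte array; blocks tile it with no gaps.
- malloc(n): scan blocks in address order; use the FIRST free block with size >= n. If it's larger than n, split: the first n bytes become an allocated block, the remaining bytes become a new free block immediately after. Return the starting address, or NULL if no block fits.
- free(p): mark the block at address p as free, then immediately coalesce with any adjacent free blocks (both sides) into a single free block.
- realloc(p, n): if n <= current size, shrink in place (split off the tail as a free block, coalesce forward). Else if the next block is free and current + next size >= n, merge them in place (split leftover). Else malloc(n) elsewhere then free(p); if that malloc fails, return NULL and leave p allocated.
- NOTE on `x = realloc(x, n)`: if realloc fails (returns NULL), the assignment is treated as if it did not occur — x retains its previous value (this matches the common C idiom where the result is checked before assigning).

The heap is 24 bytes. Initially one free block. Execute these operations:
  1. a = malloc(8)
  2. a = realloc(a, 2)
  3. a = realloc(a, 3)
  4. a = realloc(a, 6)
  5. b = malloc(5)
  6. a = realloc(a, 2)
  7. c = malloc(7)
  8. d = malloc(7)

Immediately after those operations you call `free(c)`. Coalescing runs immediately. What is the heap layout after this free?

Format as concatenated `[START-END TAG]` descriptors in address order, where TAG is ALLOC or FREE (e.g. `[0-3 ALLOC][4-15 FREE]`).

Answer: [0-1 ALLOC][2-5 FREE][6-10 ALLOC][11-23 FREE]

Derivation:
Op 1: a = malloc(8) -> a = 0; heap: [0-7 ALLOC][8-23 FREE]
Op 2: a = realloc(a, 2) -> a = 0; heap: [0-1 ALLOC][2-23 FREE]
Op 3: a = realloc(a, 3) -> a = 0; heap: [0-2 ALLOC][3-23 FREE]
Op 4: a = realloc(a, 6) -> a = 0; heap: [0-5 ALLOC][6-23 FREE]
Op 5: b = malloc(5) -> b = 6; heap: [0-5 ALLOC][6-10 ALLOC][11-23 FREE]
Op 6: a = realloc(a, 2) -> a = 0; heap: [0-1 ALLOC][2-5 FREE][6-10 ALLOC][11-23 FREE]
Op 7: c = malloc(7) -> c = 11; heap: [0-1 ALLOC][2-5 FREE][6-10 ALLOC][11-17 ALLOC][18-23 FREE]
Op 8: d = malloc(7) -> d = NULL; heap: [0-1 ALLOC][2-5 FREE][6-10 ALLOC][11-17 ALLOC][18-23 FREE]
free(c): c = 11 -> block [11-17 ALLOC]; mark free, coalesce with adjacent free neighbors -> [0-1 ALLOC][2-5 FREE][6-10 ALLOC][11-23 FREE]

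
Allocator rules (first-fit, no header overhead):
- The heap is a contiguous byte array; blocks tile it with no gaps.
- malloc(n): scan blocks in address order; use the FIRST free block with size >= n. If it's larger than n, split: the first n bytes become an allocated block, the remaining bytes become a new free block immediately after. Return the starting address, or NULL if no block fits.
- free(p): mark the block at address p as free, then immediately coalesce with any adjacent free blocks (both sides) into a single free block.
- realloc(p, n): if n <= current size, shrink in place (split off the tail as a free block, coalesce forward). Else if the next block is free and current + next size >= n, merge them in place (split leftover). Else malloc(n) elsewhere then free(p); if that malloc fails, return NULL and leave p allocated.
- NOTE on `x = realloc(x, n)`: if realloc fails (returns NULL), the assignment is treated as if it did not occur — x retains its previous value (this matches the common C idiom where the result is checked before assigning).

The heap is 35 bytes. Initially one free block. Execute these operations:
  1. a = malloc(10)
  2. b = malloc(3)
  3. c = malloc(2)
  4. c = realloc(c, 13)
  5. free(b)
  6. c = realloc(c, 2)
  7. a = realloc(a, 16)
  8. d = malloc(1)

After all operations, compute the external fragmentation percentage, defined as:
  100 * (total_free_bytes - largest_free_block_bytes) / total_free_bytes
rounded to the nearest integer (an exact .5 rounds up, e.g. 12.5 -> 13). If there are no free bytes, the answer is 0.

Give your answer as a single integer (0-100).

Answer: 25

Derivation:
Op 1: a = malloc(10) -> a = 0; heap: [0-9 ALLOC][10-34 FREE]
Op 2: b = malloc(3) -> b = 10; heap: [0-9 ALLOC][10-12 ALLOC][13-34 FREE]
Op 3: c = malloc(2) -> c = 13; heap: [0-9 ALLOC][10-12 ALLOC][13-14 ALLOC][15-34 FREE]
Op 4: c = realloc(c, 13) -> c = 13; heap: [0-9 ALLOC][10-12 ALLOC][13-25 ALLOC][26-34 FREE]
Op 5: free(b) -> (freed b); heap: [0-9 ALLOC][10-12 FREE][13-25 ALLOC][26-34 FREE]
Op 6: c = realloc(c, 2) -> c = 13; heap: [0-9 ALLOC][10-12 FREE][13-14 ALLOC][15-34 FREE]
Op 7: a = realloc(a, 16) -> a = 15; heap: [0-12 FREE][13-14 ALLOC][15-30 ALLOC][31-34 FREE]
Op 8: d = malloc(1) -> d = 0; heap: [0-0 ALLOC][1-12 FREE][13-14 ALLOC][15-30 ALLOC][31-34 FREE]
Free blocks: [12 4] total_free=16 largest=12 -> 100*(16-12)/16 = 400/16 = 25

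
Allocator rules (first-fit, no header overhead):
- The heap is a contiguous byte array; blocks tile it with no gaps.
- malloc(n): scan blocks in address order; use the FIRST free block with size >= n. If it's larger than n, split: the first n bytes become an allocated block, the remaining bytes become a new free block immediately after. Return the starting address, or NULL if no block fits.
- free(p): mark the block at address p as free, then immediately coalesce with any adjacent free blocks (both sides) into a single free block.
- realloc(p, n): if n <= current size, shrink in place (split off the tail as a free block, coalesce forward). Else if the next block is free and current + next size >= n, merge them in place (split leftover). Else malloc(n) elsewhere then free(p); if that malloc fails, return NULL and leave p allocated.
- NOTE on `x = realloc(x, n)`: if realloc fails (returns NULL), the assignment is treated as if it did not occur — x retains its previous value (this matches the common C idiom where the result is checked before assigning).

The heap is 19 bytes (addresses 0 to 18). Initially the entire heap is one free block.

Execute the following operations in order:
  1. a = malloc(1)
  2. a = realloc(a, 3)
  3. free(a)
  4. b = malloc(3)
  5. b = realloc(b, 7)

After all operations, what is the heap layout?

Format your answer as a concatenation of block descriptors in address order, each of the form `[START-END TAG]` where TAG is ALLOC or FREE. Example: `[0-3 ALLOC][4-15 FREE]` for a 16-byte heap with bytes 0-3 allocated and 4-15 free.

Op 1: a = malloc(1) -> a = 0; heap: [0-0 ALLOC][1-18 FREE]
Op 2: a = realloc(a, 3) -> a = 0; heap: [0-2 ALLOC][3-18 FREE]
Op 3: free(a) -> (freed a); heap: [0-18 FREE]
Op 4: b = malloc(3) -> b = 0; heap: [0-2 ALLOC][3-18 FREE]
Op 5: b = realloc(b, 7) -> b = 0; heap: [0-6 ALLOC][7-18 FREE]

Answer: [0-6 ALLOC][7-18 FREE]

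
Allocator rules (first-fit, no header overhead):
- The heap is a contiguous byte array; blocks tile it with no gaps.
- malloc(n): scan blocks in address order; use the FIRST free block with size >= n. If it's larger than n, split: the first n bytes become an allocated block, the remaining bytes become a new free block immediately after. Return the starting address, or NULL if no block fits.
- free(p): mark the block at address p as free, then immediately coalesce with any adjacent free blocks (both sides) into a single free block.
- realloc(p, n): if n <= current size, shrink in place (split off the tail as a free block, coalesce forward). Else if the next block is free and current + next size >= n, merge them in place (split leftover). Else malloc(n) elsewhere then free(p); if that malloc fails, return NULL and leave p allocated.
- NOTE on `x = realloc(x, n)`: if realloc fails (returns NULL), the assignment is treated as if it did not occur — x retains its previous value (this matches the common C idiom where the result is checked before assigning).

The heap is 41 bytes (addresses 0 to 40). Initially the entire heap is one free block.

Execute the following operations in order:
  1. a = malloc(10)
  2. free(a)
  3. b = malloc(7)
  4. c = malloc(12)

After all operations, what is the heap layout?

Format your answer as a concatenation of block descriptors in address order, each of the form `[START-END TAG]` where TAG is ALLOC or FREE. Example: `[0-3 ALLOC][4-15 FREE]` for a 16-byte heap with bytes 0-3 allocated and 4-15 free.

Answer: [0-6 ALLOC][7-18 ALLOC][19-40 FREE]

Derivation:
Op 1: a = malloc(10) -> a = 0; heap: [0-9 ALLOC][10-40 FREE]
Op 2: free(a) -> (freed a); heap: [0-40 FREE]
Op 3: b = malloc(7) -> b = 0; heap: [0-6 ALLOC][7-40 FREE]
Op 4: c = malloc(12) -> c = 7; heap: [0-6 ALLOC][7-18 ALLOC][19-40 FREE]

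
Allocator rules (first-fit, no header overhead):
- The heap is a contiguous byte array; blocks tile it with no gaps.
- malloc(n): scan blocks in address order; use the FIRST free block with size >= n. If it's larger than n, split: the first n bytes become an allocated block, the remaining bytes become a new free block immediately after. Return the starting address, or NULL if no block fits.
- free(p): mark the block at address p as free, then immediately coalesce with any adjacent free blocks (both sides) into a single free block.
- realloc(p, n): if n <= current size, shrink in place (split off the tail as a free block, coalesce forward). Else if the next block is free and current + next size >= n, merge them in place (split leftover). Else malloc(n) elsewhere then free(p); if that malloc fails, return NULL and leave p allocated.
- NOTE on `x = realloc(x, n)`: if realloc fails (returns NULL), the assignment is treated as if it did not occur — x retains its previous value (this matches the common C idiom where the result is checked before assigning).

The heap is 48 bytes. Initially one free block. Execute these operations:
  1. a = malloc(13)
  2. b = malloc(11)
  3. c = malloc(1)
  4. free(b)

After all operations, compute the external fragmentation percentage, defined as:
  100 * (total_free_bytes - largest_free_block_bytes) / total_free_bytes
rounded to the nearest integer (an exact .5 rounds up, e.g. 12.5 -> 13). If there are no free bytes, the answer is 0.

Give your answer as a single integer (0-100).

Op 1: a = malloc(13) -> a = 0; heap: [0-12 ALLOC][13-47 FREE]
Op 2: b = malloc(11) -> b = 13; heap: [0-12 ALLOC][13-23 ALLOC][24-47 FREE]
Op 3: c = malloc(1) -> c = 24; heap: [0-12 ALLOC][13-23 ALLOC][24-24 ALLOC][25-47 FREE]
Op 4: free(b) -> (freed b); heap: [0-12 ALLOC][13-23 FREE][24-24 ALLOC][25-47 FREE]
Free blocks: [11 23] total_free=34 largest=23 -> 100*(34-23)/34 = 1100/34 ≈ 32.353 -> rounds to 32

Answer: 32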